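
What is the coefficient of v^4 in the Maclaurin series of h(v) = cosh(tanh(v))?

-7/24

Compose series: expand the inner function first, then feed it into the outer expansion.
h(0) = 1
h′(0) = 0
h′′(0) = 1
h′′′(0) = 0
h^(4)(0) = -7
So c_4 = h^(4)(0)/4! = -7/24.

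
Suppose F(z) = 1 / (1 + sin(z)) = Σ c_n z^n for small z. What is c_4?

Write 1/(1+u) = 1 - u + u^2 - u^3 + ... and substitute the series for u.
F(0) = 1
F′(0) = -1
F′′(0) = 2
F′′′(0) = -5
F^(4)(0) = 16

2/3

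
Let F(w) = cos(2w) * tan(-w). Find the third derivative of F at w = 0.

10

Write out both Maclaurin series and multiply, keeping only the needed powers.
The coefficient of w^3 in the expansion is 5/3, so F′′′(0) = 3! * (5/3) = 10.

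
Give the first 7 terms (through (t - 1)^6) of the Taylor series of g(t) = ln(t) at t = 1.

Compute the successive derivatives at the expansion point and divide by k!.
g(1) = 0
g′(1) = 1
g′′(1) = -1
g′′′(1) = 2
g^(4)(1) = -6
g^(5)(1) = 24
g^(6)(1) = -120
Then c_k = g^(k)(1)/k! gives each Taylor coefficient.

-(t - 1)^6/6 + (t - 1)^5/5 - (t - 1)^4/4 + (t - 1)^3/3 - (t - 1)^2/2 + (t - 1)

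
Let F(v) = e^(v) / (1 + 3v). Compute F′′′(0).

Expand each factor separately, then convolve coefficients.
From the series, [v^3] F = -58/3; multiply by 3! = 6 to get -116.

-116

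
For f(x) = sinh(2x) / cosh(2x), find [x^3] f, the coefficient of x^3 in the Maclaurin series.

-8/3

Invert the denominator's series and multiply.
So c_3 = f′′′(0)/3! = -8/3.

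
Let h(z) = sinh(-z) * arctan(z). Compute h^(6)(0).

-110

Multiply the two series term by term and collect like powers.
From the series, [z^6] h = -11/72; multiply by 6! = 720 to get -110.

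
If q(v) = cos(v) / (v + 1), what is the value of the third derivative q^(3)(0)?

Expand 1/(denominator) as a geometric series and multiply by the numerator's series.
From the series, [v^3] q = -1/2; multiply by 3! = 6 to get -3.

-3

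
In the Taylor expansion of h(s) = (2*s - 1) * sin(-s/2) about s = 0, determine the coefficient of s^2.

Multiply each power in the prefactor through the base expansion.
[s^0] = 0;  [s^1] = 1/2;  [s^2] = -1.

-1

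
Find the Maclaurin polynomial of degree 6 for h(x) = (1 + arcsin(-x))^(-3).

586*x^6/15 + 1049*x^5/40 + 17*x^4 + 21*x^3/2 + 6*x^2 + 3*x + 1

Compose series: expand the inner function first, then feed it into the outer expansion.
h(0) = 1
h′(0) = 3
h′′(0) = 12
h′′′(0) = 63
h^(4)(0) = 408
h^(5)(0) = 3147
h^(6)(0) = 28128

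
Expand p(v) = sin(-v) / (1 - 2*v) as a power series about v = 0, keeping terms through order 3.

-23*v^3/6 - 2*v^2 - v

Use 1/(1 - r) = Σ r^k on the denominator, then take the Cauchy product.
p(0) = 0
p′(0) = -1
p′′(0) = -4
p′′′(0) = -23
Dividing each by k! gives the coefficients c_0, ..., c_3.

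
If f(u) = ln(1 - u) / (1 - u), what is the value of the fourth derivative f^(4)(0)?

Take the Cauchy product of the two expansions.
From the series, [u^4] f = -25/12; multiply by 4! = 24 to get -50.

-50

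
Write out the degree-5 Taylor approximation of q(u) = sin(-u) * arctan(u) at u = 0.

u^4/2 - u^2

Expand each factor separately, then convolve coefficients.
[u^0] = 0;  [u^1] = 0;  [u^2] = -1;  [u^3] = 0;  [u^4] = 1/2;  [u^5] = 0.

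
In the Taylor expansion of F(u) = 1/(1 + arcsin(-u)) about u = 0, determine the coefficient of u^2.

Plug the Maclaurin series of the inner function into that of the outer and collect terms.
F(0) = 1
F′(0) = 1
F′′(0) = 2
So c_2 = F′′(0)/2! = 1.

1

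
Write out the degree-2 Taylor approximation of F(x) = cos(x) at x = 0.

Compute the successive derivatives at the expansion point and divide by k!.
F(0) = 1
F′(0) = 0
F′′(0) = -1

1 - x^2/2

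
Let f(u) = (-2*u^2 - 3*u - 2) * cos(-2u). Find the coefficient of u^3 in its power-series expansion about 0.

6

Distribute the polynomial across the series and collect like powers.
f(0) = -2
f′(0) = -3
f′′(0) = 4
f′′′(0) = 36
So c_3 = f′′′(0)/3! = 6.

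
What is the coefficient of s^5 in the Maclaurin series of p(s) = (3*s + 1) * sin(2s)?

Multiply each power in the prefactor through the base expansion.
p(0) = 0
p′(0) = 2
p′′(0) = 12
p′′′(0) = -8
p^(4)(0) = -96
p^(5)(0) = 32
So c_5 = p^(5)(0)/5! = 4/15.

4/15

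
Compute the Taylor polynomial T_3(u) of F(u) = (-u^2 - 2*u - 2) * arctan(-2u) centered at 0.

-10*u^3/3 + 4*u^2 + 4*u

Distribute the polynomial across the series and collect like powers.
[u^0] = 0;  [u^1] = 4;  [u^2] = 4;  [u^3] = -10/3.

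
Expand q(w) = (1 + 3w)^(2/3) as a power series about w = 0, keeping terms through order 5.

14*w^5/3 - 7*w^4/3 + 4*w^3/3 - w^2 + 2*w + 1

Apply the Taylor formula c_k = f^(k)(a)/k!.
q(0) = 1
q′(0) = 2
q′′(0) = -2
q′′′(0) = 8
q^(4)(0) = -56
q^(5)(0) = 560
Dividing each by k! gives the coefficients c_0, ..., c_5.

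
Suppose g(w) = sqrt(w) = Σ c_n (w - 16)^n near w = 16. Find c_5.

7/67108864

Use the known series and substitute for the argument.
g(16) = 4
g′(16) = 1/8
g′′(16) = -1/256
g′′′(16) = 3/8192
g^(4)(16) = -15/262144
g^(5)(16) = 105/8388608
Dividing each by k! gives the coefficients c_0, ..., c_5.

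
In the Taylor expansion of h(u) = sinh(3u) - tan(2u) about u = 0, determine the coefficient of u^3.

11/6

Expand each term separately and add.
h(0) = 0
h′(0) = 1
h′′(0) = 0
h′′′(0) = 11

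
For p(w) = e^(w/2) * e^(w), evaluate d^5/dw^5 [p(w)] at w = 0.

Expand each factor separately, then convolve coefficients.
The coefficient of w^5 in the expansion is 81/1280, so p^(5)(0) = 5! * (81/1280) = 243/32.

243/32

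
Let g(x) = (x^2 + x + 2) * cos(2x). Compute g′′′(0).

-12

Distribute the polynomial across the series and collect like powers.
The coefficient of x^3 in the expansion is -2, so g′′′(0) = 3! * (-2) = -12.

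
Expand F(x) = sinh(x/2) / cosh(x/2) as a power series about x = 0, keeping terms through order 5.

x^5/240 - x^3/24 + x/2

Invert the denominator's series and multiply.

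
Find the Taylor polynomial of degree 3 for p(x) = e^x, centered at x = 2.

Compute the successive derivatives at the expansion point and divide by k!.
p(2) = e^(2)
p′(2) = e^(2)
p′′(2) = e^(2)
p′′′(2) = e^(2)

(x - 2)^3*e^(2)/6 + (x - 2)^2*e^(2)/2 + (x - 2)*e^(2) + e^(2)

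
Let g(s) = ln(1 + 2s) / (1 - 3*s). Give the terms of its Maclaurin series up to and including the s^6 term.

5528*s^6/15 + 632*s^5/5 + 40*s^4 + 44*s^3/3 + 4*s^2 + 2*s

Use 1/(1 - r) = Σ r^k on the denominator, then take the Cauchy product.
[s^0] = 0;  [s^1] = 2;  [s^2] = 4;  [s^3] = 44/3;  [s^4] = 40;  [s^5] = 632/5;  [s^6] = 5528/15.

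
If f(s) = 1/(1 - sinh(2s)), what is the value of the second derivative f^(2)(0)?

8

Substitute the inner expansion into the outer series and collect powers.
From the series, [s^2] f = 4; multiply by 2! = 2 to get 8.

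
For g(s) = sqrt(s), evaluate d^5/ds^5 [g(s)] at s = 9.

35/209952

The coefficient of (s - 9)^5 in the expansion is 7/5038848, so g^(5)(9) = 5! * (7/5038848) = 35/209952.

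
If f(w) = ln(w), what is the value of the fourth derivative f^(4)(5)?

-6/625

From the series, [(w - 5)^4] f = -1/2500; multiply by 4! = 24 to get -6/625.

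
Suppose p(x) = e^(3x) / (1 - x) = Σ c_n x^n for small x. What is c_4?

Take the Cauchy product of the two expansions.
So c_4 = p^(4)(0)/4! = 131/8.

131/8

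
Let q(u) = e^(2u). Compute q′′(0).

The coefficient of u^2 in the expansion is 2, so q′′(0) = 2! * (2) = 4.

4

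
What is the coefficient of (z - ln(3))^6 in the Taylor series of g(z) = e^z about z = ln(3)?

g(ln(3)) = 3
g′(ln(3)) = 3
g′′(ln(3)) = 3
g′′′(ln(3)) = 3
g^(4)(ln(3)) = 3
g^(5)(ln(3)) = 3
g^(6)(ln(3)) = 3

1/240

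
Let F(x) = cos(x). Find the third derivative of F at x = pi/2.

The coefficient of (x - pi/2)^3 in the expansion is 1/6, so F′′′(pi/2) = 3! * (1/6) = 1.

1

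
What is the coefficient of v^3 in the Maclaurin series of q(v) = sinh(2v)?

4/3

q(0) = 0
q′(0) = 2
q′′(0) = 0
q′′′(0) = 8
The Taylor polynomial is Σ q^(k)(0)/k! · v^k.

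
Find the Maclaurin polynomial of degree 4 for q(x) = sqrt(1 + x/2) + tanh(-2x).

-5*x^4/2048 + 1027*x^3/384 - x^2/32 - 7*x/4 + 1

Add the two expansions coefficient-wise.
[x^0] = 1;  [x^1] = -7/4;  [x^2] = -1/32;  [x^3] = 1027/384;  [x^4] = -5/2048.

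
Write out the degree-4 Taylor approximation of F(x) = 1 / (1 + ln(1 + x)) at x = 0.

11*x^4/3 - 7*x^3/3 + 3*x^2/2 - x + 1

Write 1/(1+u) = 1 - u + u^2 - u^3 + ... and substitute the series for u.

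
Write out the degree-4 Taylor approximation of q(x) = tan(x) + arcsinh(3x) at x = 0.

Add the two expansions coefficient-wise.
q(0) = 0
q′(0) = 4
q′′(0) = 0
q′′′(0) = -25
q^(4)(0) = 0
The Taylor polynomial is Σ q^(k)(0)/k! · x^k.

-25*x^3/6 + 4*x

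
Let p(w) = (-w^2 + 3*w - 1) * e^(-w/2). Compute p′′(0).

-21/4

Distribute the polynomial across the series and collect like powers.
From the series, [w^2] p = -21/8; multiply by 2! = 2 to get -21/4.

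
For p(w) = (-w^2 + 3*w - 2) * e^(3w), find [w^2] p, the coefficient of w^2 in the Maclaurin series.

-1

Distribute the polynomial across the series and collect like powers.
p(0) = -2
p′(0) = -3
p′′(0) = -2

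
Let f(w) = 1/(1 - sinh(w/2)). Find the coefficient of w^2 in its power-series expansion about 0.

Substitute the inner expansion into the outer series and collect powers.
[w^0] = 1;  [w^1] = 1/2;  [w^2] = 1/4.

1/4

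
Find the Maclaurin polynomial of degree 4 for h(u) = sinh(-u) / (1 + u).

Take the Cauchy product of the two expansions.
h(0) = 0
h′(0) = -1
h′′(0) = 2
h′′′(0) = -7
h^(4)(0) = 28
The Taylor polynomial is Σ h^(k)(0)/k! · u^k.

7*u^4/6 - 7*u^3/6 + u^2 - u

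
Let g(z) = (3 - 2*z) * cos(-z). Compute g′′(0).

-3

Shift and add copies of the series according to the polynomial's terms.
The coefficient of z^2 in the expansion is -3/2, so g′′(0) = 2! * (-3/2) = -3.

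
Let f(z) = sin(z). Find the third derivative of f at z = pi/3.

-1/2

Apply the Taylor formula c_k = f^(k)(a)/k!.
The coefficient of (z - pi/3)^3 in the expansion is -1/12, so f′′′(pi/3) = 3! * (-1/12) = -1/2.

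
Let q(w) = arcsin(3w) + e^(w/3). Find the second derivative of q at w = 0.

Combine the two series term by term.
The coefficient of w^2 in the expansion is 1/18, so q′′(0) = 2! * (1/18) = 1/9.

1/9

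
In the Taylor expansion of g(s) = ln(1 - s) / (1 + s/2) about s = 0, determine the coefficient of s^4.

-1/12

Multiply the two series term by term and collect like powers.
[s^0] = 0;  [s^1] = -1;  [s^2] = 0;  [s^3] = -1/3;  [s^4] = -1/12.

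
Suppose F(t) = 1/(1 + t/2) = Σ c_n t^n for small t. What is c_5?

Differentiate repeatedly and evaluate at the center.
F(0) = 1
F′(0) = -1/2
F′′(0) = 1/2
F′′′(0) = -3/4
F^(4)(0) = 3/2
F^(5)(0) = -15/4
So c_5 = F^(5)(0)/5! = -1/32.

-1/32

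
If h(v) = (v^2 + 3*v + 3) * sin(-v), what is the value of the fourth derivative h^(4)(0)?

12

Shift and add copies of the series according to the polynomial's terms.
From the series, [v^4] h = 1/2; multiply by 4! = 24 to get 12.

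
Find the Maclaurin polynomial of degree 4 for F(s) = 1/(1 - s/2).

Compute the successive derivatives at the expansion point and divide by k!.
[s^0] = 1;  [s^1] = 1/2;  [s^2] = 1/4;  [s^3] = 1/8;  [s^4] = 1/16.

s^4/16 + s^3/8 + s^2/4 + s/2 + 1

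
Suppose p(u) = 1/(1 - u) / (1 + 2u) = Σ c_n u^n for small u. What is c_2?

3

Write out both Maclaurin series and multiply, keeping only the needed powers.
p(0) = 1
p′(0) = -1
p′′(0) = 6
So c_2 = p′′(0)/2! = 3.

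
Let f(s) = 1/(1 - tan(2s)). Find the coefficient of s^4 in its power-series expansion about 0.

80/3

Substitute the inner expansion into the outer series and collect powers.
So c_4 = f^(4)(0)/4! = 80/3.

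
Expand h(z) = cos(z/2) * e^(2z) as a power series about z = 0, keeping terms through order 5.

Expand each factor separately, then convolve coefficients.
h(0) = 1
h′(0) = 2
h′′(0) = 15/4
h′′′(0) = 13/2
h^(4)(0) = 161/16
h^(5)(0) = 101/8

101*z^5/960 + 161*z^4/384 + 13*z^3/12 + 15*z^2/8 + 2*z + 1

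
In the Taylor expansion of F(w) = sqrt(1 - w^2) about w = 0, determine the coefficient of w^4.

Differentiate repeatedly and evaluate at the center.
[w^0] = 1;  [w^1] = 0;  [w^2] = -1/2;  [w^3] = 0;  [w^4] = -1/8.
So c_4 = F^(4)(0)/4! = -1/8.

-1/8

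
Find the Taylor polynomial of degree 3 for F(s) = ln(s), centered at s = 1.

(s - 1)^3/3 - (s - 1)^2/2 + (s - 1)

[(s - 1)^0] = 0;  [(s - 1)^1] = 1;  [(s - 1)^2] = -1/2;  [(s - 1)^3] = 1/3.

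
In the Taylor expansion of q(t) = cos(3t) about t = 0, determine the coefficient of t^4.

27/8

q(0) = 1
q′(0) = 0
q′′(0) = -9
q′′′(0) = 0
q^(4)(0) = 81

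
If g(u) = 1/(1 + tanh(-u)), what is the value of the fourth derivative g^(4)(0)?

8

Substitute the inner expansion into the outer series and collect powers.
The coefficient of u^4 in the expansion is 1/3, so g^(4)(0) = 4! * (1/3) = 8.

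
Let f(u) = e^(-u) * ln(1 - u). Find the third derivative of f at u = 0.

Multiply the two series term by term and collect like powers.
The coefficient of u^3 in the expansion is -1/3, so f′′′(0) = 3! * (-1/3) = -2.

-2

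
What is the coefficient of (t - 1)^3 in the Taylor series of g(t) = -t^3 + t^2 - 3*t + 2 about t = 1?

c_3 = g′′′(1)/3! = -1.

-1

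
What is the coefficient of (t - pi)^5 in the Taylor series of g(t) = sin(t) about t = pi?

c_5 = g^(5)(pi)/5! = -1/120.

-1/120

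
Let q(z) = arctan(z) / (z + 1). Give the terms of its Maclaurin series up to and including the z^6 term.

-13*z^6/15 + 13*z^5/15 - 2*z^4/3 + 2*z^3/3 - z^2 + z

Multiply the numerator's expansion by the denominator's geometric series.
q(0) = 0
q′(0) = 1
q′′(0) = -2
q′′′(0) = 4
q^(4)(0) = -16
q^(5)(0) = 104
q^(6)(0) = -624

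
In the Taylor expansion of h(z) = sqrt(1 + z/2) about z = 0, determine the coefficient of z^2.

-1/32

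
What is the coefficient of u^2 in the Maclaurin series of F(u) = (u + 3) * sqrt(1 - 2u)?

-5/2

Multiply each power in the prefactor through the base expansion.
F(0) = 3
F′(0) = -2
F′′(0) = -5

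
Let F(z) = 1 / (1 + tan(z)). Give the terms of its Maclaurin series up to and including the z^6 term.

122*z^6/45 - 32*z^5/15 + 5*z^4/3 - 4*z^3/3 + z^2 - z + 1

Use the geometric series for the reciprocal, then substitute.
F(0) = 1
F′(0) = -1
F′′(0) = 2
F′′′(0) = -8
F^(4)(0) = 40
F^(5)(0) = -256
F^(6)(0) = 1952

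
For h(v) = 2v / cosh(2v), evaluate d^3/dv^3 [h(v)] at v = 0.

-24

Invert the denominator's series and multiply.
The coefficient of v^3 in the expansion is -4, so h′′′(0) = 3! * (-4) = -24.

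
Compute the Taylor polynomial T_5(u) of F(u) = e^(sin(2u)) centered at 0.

Plug the Maclaurin series of the inner function into that of the outer and collect terms.
[u^0] = 1;  [u^1] = 2;  [u^2] = 2;  [u^3] = 0;  [u^4] = -2;  [u^5] = -32/15.

-32*u^5/15 - 2*u^4 + 2*u^2 + 2*u + 1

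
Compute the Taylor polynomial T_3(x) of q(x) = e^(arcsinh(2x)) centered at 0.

Substitute the inner expansion into the outer series and collect powers.
q(0) = 1
q′(0) = 2
q′′(0) = 4
q′′′(0) = 0

2*x^2 + 2*x + 1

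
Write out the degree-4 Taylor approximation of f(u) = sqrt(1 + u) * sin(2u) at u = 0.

Multiply the two series term by term and collect like powers.
f(0) = 0
f′(0) = 2
f′′(0) = 2
f′′′(0) = -19/2
f^(4)(0) = -13

-13*u^4/24 - 19*u^3/12 + u^2 + 2*u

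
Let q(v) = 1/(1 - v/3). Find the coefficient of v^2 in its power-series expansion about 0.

1/9

q(0) = 1
q′(0) = 1/3
q′′(0) = 2/9
Dividing each by k! gives the coefficients c_0, ..., c_2.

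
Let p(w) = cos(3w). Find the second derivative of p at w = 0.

-9

From the series, [w^2] p = -9/2; multiply by 2! = 2 to get -9.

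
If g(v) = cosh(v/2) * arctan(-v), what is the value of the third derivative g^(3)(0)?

Write out both Maclaurin series and multiply, keeping only the needed powers.
The coefficient of v^3 in the expansion is 5/24, so g′′′(0) = 3! * (5/24) = 5/4.

5/4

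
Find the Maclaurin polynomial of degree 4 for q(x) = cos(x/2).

x^4/384 - x^2/8 + 1

[x^0] = 1;  [x^1] = 0;  [x^2] = -1/8;  [x^3] = 0;  [x^4] = 1/384.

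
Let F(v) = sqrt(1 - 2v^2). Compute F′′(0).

From the series, [v^2] F = -1; multiply by 2! = 2 to get -2.

-2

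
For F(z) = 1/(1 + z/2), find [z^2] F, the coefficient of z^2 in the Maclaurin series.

[z^0] = 1;  [z^1] = -1/2;  [z^2] = 1/4.

1/4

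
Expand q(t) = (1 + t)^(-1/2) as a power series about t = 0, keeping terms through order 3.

-5*t^3/16 + 3*t^2/8 - t/2 + 1

Use the known series and substitute for the argument.
q(0) = 1
q′(0) = -1/2
q′′(0) = 3/4
q′′′(0) = -15/8
Dividing each by k! gives the coefficients c_0, ..., c_3.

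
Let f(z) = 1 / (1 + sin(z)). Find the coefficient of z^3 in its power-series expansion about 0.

-5/6

Use the geometric series for the reciprocal, then substitute.
f(0) = 1
f′(0) = -1
f′′(0) = 2
f′′′(0) = -5
So c_3 = f′′′(0)/3! = -5/6.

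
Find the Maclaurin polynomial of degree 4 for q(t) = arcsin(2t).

4*t^3/3 + 2*t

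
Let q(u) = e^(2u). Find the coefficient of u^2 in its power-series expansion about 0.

Compute the successive derivatives at the expansion point and divide by k!.

2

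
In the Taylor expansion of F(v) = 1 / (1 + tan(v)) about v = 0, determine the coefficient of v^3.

-4/3

Expand as Σ (-1)^k u^k with u equal to the inner function's series.
F(0) = 1
F′(0) = -1
F′′(0) = 2
F′′′(0) = -8
So c_3 = F′′′(0)/3! = -4/3.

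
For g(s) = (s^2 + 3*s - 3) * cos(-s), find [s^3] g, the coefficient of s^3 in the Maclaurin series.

-3/2

Shift and add copies of the series according to the polynomial's terms.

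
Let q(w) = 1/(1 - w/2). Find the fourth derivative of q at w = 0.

3/2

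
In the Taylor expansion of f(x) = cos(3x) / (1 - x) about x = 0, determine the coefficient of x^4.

-1/8

Write out both Maclaurin series and multiply, keeping only the needed powers.
[x^0] = 1;  [x^1] = 1;  [x^2] = -7/2;  [x^3] = -7/2;  [x^4] = -1/8.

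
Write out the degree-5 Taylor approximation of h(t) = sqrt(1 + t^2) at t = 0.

-t^4/8 + t^2/2 + 1

Compute the successive derivatives at the expansion point and divide by k!.
h(0) = 1
h′(0) = 0
h′′(0) = 1
h′′′(0) = 0
h^(4)(0) = -3
h^(5)(0) = 0
The Taylor polynomial is Σ h^(k)(0)/k! · t^k.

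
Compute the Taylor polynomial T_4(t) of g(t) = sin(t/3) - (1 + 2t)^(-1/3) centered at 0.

Expand each term separately and add.
g(0) = -1
g′(0) = 1
g′′(0) = -16/9
g′′′(0) = 223/27
g^(4)(0) = -4480/81
Then c_k = g^(k)(0)/k! gives each Taylor coefficient.

-560*t^4/243 + 223*t^3/162 - 8*t^2/9 + t - 1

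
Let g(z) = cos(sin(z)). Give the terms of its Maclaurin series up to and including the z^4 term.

5*z^4/24 - z^2/2 + 1

Substitute the inner expansion into the outer series and collect powers.
[z^0] = 1;  [z^1] = 0;  [z^2] = -1/2;  [z^3] = 0;  [z^4] = 5/24.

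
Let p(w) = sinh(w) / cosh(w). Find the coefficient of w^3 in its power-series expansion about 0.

-1/3

Divide the numerator series by the denominator series (power-series long division).
[w^0] = 0;  [w^1] = 1;  [w^2] = 0;  [w^3] = -1/3.
So c_3 = p′′′(0)/3! = -1/3.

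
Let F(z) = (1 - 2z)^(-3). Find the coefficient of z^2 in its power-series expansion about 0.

24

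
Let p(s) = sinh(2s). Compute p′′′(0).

From the series, [s^3] p = 4/3; multiply by 3! = 6 to get 8.

8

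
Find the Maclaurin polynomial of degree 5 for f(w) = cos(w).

w^4/24 - w^2/2 + 1

Differentiate repeatedly and evaluate at the center.
f(0) = 1
f′(0) = 0
f′′(0) = -1
f′′′(0) = 0
f^(4)(0) = 1
f^(5)(0) = 0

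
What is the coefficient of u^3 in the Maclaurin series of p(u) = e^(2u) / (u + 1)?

1/3

Multiply the numerator's expansion by the denominator's geometric series.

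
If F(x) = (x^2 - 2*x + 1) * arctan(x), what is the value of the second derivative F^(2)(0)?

-4

Shift and add copies of the series according to the polynomial's terms.
The coefficient of x^2 in the expansion is -2, so F′′(0) = 2! * (-2) = -4.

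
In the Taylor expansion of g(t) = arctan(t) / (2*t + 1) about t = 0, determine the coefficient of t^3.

Multiply the numerator's expansion by the denominator's geometric series.
g(0) = 0
g′(0) = 1
g′′(0) = -4
g′′′(0) = 22
Dividing each by k! gives the coefficients c_0, ..., c_3.

11/3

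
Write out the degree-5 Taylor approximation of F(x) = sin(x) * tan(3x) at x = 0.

17*x^4/2 + 3*x^2

Take the Cauchy product of the two expansions.
F(0) = 0
F′(0) = 0
F′′(0) = 6
F′′′(0) = 0
F^(4)(0) = 204
F^(5)(0) = 0
Then c_k = F^(k)(0)/k! gives each Taylor coefficient.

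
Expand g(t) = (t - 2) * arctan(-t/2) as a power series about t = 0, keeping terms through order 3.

Distribute the polynomial across the series and collect like powers.
g(0) = 0
g′(0) = 1
g′′(0) = -1
g′′′(0) = -1/2
The Taylor polynomial is Σ g^(k)(0)/k! · t^k.

-t^3/12 - t^2/2 + t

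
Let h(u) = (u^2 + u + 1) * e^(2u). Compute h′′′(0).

Multiply each power in the prefactor through the base expansion.
The coefficient of u^3 in the expansion is 16/3, so h′′′(0) = 3! * (16/3) = 32.

32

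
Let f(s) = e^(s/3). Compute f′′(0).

Differentiate repeatedly and evaluate at the center.
From the series, [s^2] f = 1/18; multiply by 2! = 2 to get 1/9.

1/9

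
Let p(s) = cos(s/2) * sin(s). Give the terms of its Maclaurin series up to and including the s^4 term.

Multiply the two series term by term and collect like powers.

-7*s^3/24 + s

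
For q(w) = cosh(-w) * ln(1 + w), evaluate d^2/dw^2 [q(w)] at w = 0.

-1

Multiply the two series term by term and collect like powers.
From the series, [w^2] q = -1/2; multiply by 2! = 2 to get -1.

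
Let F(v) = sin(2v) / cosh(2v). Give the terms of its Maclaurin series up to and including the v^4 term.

-16*v^3/3 + 2*v

Invert the denominator's series and multiply.
[v^0] = 0;  [v^1] = 2;  [v^2] = 0;  [v^3] = -16/3;  [v^4] = 0.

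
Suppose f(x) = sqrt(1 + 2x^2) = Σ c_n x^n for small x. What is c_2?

1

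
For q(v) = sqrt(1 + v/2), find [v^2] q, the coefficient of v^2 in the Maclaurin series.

q(0) = 1
q′(0) = 1/4
q′′(0) = -1/16
So c_2 = q′′(0)/2! = -1/32.

-1/32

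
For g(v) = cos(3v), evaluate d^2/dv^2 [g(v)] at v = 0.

The coefficient of v^2 in the expansion is -9/2, so g′′(0) = 2! * (-9/2) = -9.

-9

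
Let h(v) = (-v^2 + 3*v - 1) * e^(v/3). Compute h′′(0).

-1/9

Shift and add copies of the series according to the polynomial's terms.
From the series, [v^2] h = -1/18; multiply by 2! = 2 to get -1/9.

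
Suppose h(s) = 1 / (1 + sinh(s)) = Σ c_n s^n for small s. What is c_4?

4/3

Expand as Σ (-1)^k u^k with u equal to the inner function's series.
[s^0] = 1;  [s^1] = -1;  [s^2] = 1;  [s^3] = -7/6;  [s^4] = 4/3.
So c_4 = h^(4)(0)/4! = 4/3.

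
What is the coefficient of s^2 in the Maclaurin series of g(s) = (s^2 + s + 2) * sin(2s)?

Shift and add copies of the series according to the polynomial's terms.
[s^0] = 0;  [s^1] = 4;  [s^2] = 2.

2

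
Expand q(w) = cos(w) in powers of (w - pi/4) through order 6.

-sqrt(2)*(w - pi/4)^6/1440 - sqrt(2)*(w - pi/4)^5/240 + sqrt(2)*(w - pi/4)^4/48 + sqrt(2)*(w - pi/4)^3/12 - sqrt(2)*(w - pi/4)^2/4 - sqrt(2)*(w - pi/4)/2 + sqrt(2)/2

Compute the successive derivatives at the expansion point and divide by k!.
q(pi/4) = sqrt(2)/2
q′(pi/4) = -sqrt(2)/2
q′′(pi/4) = -sqrt(2)/2
q′′′(pi/4) = sqrt(2)/2
q^(4)(pi/4) = sqrt(2)/2
q^(5)(pi/4) = -sqrt(2)/2
q^(6)(pi/4) = -sqrt(2)/2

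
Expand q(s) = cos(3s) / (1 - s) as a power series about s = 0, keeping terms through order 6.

-91*s^6/80 - s^5/8 - s^4/8 - 7*s^3/2 - 7*s^2/2 + s + 1

Multiply the two series term by term and collect like powers.
q(0) = 1
q′(0) = 1
q′′(0) = -7
q′′′(0) = -21
q^(4)(0) = -3
q^(5)(0) = -15
q^(6)(0) = -819
Then c_k = q^(k)(0)/k! gives each Taylor coefficient.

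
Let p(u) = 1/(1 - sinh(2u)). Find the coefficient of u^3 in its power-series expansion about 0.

28/3

Substitute the inner expansion into the outer series and collect powers.
So c_3 = p′′′(0)/3! = 28/3.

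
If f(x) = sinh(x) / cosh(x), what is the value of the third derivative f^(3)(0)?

Divide the numerator series by the denominator series (power-series long division).
The coefficient of x^3 in the expansion is -1/3, so f′′′(0) = 3! * (-1/3) = -2.

-2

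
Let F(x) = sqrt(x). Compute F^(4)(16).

Apply the Taylor formula c_k = f^(k)(a)/k!.
From the series, [(x - 16)^4] F = -5/2097152; multiply by 4! = 24 to get -15/262144.

-15/262144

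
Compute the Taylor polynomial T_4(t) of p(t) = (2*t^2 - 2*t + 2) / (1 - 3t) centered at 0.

126*t^4 + 42*t^3 + 14*t^2 + 4*t + 2

Shift and add copies of the series according to the polynomial's terms.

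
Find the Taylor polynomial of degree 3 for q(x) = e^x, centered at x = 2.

Apply the Taylor formula c_k = f^(k)(a)/k!.
q(2) = e^(2)
q′(2) = e^(2)
q′′(2) = e^(2)
q′′′(2) = e^(2)

(x - 2)^3*e^(2)/6 + (x - 2)^2*e^(2)/2 + (x - 2)*e^(2) + e^(2)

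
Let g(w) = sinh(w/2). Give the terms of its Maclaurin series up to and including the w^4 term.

w^3/48 + w/2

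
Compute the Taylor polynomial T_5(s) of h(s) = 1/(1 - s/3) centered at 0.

s^5/243 + s^4/81 + s^3/27 + s^2/9 + s/3 + 1

Compute the successive derivatives at the expansion point and divide by k!.
h(0) = 1
h′(0) = 1/3
h′′(0) = 2/9
h′′′(0) = 2/9
h^(4)(0) = 8/27
h^(5)(0) = 40/81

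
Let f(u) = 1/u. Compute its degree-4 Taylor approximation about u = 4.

f(4) = 1/4
f′(4) = -1/16
f′′(4) = 1/32
f′′′(4) = -3/128
f^(4)(4) = 3/128

(u - 4)^4/1024 - (u - 4)^3/256 + (u - 4)^2/64 - (u - 4)/16 + 1/4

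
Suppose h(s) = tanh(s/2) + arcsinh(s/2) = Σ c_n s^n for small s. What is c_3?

Add the two expansions coefficient-wise.
h(0) = 0
h′(0) = 1
h′′(0) = 0
h′′′(0) = -3/8
Dividing each by k! gives the coefficients c_0, ..., c_3.

-1/16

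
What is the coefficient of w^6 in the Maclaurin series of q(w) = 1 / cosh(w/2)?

-61/46080

Divide the numerator series by the denominator series (power-series long division).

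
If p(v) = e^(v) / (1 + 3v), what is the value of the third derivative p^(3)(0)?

-116

Expand each factor separately, then convolve coefficients.
The coefficient of v^3 in the expansion is -58/3, so p′′′(0) = 3! * (-58/3) = -116.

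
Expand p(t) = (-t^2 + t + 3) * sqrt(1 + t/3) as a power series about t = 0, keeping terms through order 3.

-25*t^3/144 - 7*t^2/8 + 3*t/2 + 3

Distribute the polynomial across the series and collect like powers.
p(0) = 3
p′(0) = 3/2
p′′(0) = -7/4
p′′′(0) = -25/24
Then c_k = p^(k)(0)/k! gives each Taylor coefficient.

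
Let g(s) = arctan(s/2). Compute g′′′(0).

The coefficient of s^3 in the expansion is -1/24, so g′′′(0) = 3! * (-1/24) = -1/4.

-1/4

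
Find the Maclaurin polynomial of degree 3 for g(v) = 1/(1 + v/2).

[v^0] = 1;  [v^1] = -1/2;  [v^2] = 1/4;  [v^3] = -1/8.

-v^3/8 + v^2/4 - v/2 + 1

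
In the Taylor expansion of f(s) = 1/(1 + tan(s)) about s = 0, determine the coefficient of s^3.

Plug the Maclaurin series of the inner function into that of the outer and collect terms.
[s^0] = 1;  [s^1] = -1;  [s^2] = 1;  [s^3] = -4/3.
So c_3 = f′′′(0)/3! = -4/3.

-4/3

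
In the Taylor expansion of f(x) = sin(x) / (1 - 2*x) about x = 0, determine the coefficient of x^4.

Expand 1/(denominator) as a geometric series and multiply by the numerator's series.
f(0) = 0
f′(0) = 1
f′′(0) = 4
f′′′(0) = 23
f^(4)(0) = 184

23/3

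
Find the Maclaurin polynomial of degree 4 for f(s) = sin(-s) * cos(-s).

Write out both Maclaurin series and multiply, keeping only the needed powers.
f(0) = 0
f′(0) = -1
f′′(0) = 0
f′′′(0) = 4
f^(4)(0) = 0
The Taylor polynomial is Σ f^(k)(0)/k! · s^k.

2*s^3/3 - s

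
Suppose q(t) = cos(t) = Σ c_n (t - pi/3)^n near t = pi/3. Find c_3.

sqrt(3)/12

Use the known series and substitute for the argument.
q(pi/3) = 1/2
q′(pi/3) = -sqrt(3)/2
q′′(pi/3) = -1/2
q′′′(pi/3) = sqrt(3)/2
Then c_k = q^(k)(pi/3)/k! gives each Taylor coefficient.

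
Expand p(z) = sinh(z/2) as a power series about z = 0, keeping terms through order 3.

Apply the Taylor formula c_k = f^(k)(a)/k!.
p(0) = 0
p′(0) = 1/2
p′′(0) = 0
p′′′(0) = 1/8
Dividing each by k! gives the coefficients c_0, ..., c_3.

z^3/48 + z/2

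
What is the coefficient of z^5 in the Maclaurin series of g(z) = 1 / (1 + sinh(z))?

-181/120

Expand as Σ (-1)^k u^k with u equal to the inner function's series.
g(0) = 1
g′(0) = -1
g′′(0) = 2
g′′′(0) = -7
g^(4)(0) = 32
g^(5)(0) = -181
So c_5 = g^(5)(0)/5! = -181/120.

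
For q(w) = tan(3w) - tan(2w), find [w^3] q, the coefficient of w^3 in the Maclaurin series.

Expand each term separately and add.
[w^0] = 0;  [w^1] = 1;  [w^2] = 0;  [w^3] = 19/3.

19/3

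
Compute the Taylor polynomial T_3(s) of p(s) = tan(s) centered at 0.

p(0) = 0
p′(0) = 1
p′′(0) = 0
p′′′(0) = 2

s^3/3 + s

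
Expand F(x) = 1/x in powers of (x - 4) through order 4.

(x - 4)^4/1024 - (x - 4)^3/256 + (x - 4)^2/64 - (x - 4)/16 + 1/4

Differentiate repeatedly and evaluate at the center.
F(4) = 1/4
F′(4) = -1/16
F′′(4) = 1/32
F′′′(4) = -3/128
F^(4)(4) = 3/128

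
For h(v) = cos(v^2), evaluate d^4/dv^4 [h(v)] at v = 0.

-12

The coefficient of v^4 in the expansion is -1/2, so h^(4)(0) = 4! * (-1/2) = -12.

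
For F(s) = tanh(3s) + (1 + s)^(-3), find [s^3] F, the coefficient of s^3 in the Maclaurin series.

Combine the two series term by term.
F(0) = 1
F′(0) = 0
F′′(0) = 12
F′′′(0) = -114
So c_3 = F′′′(0)/3! = -19.

-19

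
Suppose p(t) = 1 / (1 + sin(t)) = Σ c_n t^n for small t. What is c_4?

2/3

Use the geometric series for the reciprocal, then substitute.
p(0) = 1
p′(0) = -1
p′′(0) = 2
p′′′(0) = -5
p^(4)(0) = 16
So c_4 = p^(4)(0)/4! = 2/3.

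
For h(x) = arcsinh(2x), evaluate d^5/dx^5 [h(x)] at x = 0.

Differentiate repeatedly and evaluate at the center.
The coefficient of x^5 in the expansion is 12/5, so h^(5)(0) = 5! * (12/5) = 288.

288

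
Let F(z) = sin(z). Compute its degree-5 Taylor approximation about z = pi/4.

sqrt(2)*(z - pi/4)^5/240 + sqrt(2)*(z - pi/4)^4/48 - sqrt(2)*(z - pi/4)^3/12 - sqrt(2)*(z - pi/4)^2/4 + sqrt(2)*(z - pi/4)/2 + sqrt(2)/2

Use the known series and substitute for the argument.
F(pi/4) = sqrt(2)/2
F′(pi/4) = sqrt(2)/2
F′′(pi/4) = -sqrt(2)/2
F′′′(pi/4) = -sqrt(2)/2
F^(4)(pi/4) = sqrt(2)/2
F^(5)(pi/4) = sqrt(2)/2
The Taylor polynomial is Σ F^(k)(pi/4)/k! · (z - pi/4)^k.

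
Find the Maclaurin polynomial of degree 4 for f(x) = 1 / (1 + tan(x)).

Write 1/(1+u) = 1 - u + u^2 - u^3 + ... and substitute the series for u.
[x^0] = 1;  [x^1] = -1;  [x^2] = 1;  [x^3] = -4/3;  [x^4] = 5/3.

5*x^4/3 - 4*x^3/3 + x^2 - x + 1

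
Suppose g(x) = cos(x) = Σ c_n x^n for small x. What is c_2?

g(0) = 1
g′(0) = 0
g′′(0) = -1

-1/2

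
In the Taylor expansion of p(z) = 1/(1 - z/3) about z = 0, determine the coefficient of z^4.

1/81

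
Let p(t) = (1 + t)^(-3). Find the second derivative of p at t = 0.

12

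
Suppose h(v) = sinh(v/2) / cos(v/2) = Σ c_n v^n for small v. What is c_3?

1/12

Write the quotient as an unknown series and match coefficients against numerator = denominator · series.
h(0) = 0
h′(0) = 1/2
h′′(0) = 0
h′′′(0) = 1/2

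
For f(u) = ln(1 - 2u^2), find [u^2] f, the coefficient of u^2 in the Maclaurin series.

f(0) = 0
f′(0) = 0
f′′(0) = -4
So c_2 = f′′(0)/2! = -2.

-2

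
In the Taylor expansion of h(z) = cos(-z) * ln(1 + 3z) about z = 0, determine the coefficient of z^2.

Multiply the two series term by term and collect like powers.
[z^0] = 0;  [z^1] = 3;  [z^2] = -9/2.
So c_2 = h′′(0)/2! = -9/2.

-9/2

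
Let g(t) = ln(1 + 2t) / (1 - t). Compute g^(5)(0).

Multiply the numerator's expansion by the denominator's geometric series.
From the series, [t^5] g = 76/15; multiply by 5! = 120 to get 608.

608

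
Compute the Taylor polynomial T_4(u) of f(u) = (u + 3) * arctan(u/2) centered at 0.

Shift and add copies of the series according to the polynomial's terms.
f(0) = 0
f′(0) = 3/2
f′′(0) = 1
f′′′(0) = -3/4
f^(4)(0) = -1

-u^4/24 - u^3/8 + u^2/2 + 3*u/2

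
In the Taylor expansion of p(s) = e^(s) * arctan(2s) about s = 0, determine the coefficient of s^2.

Multiply the two series term by term and collect like powers.
p(0) = 0
p′(0) = 2
p′′(0) = 4
Dividing each by k! gives the coefficients c_0, ..., c_2.

2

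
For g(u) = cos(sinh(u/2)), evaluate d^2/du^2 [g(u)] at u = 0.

Compose series: expand the inner function first, then feed it into the outer expansion.
The coefficient of u^2 in the expansion is -1/8, so g′′(0) = 2! * (-1/8) = -1/4.

-1/4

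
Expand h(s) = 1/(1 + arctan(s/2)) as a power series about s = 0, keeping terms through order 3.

Plug the Maclaurin series of the inner function into that of the outer and collect terms.

-s^3/12 + s^2/4 - s/2 + 1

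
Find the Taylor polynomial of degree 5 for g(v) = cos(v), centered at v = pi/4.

Differentiate repeatedly and evaluate at the center.
[(v - pi/4)^0] = sqrt(2)/2;  [(v - pi/4)^1] = -sqrt(2)/2;  [(v - pi/4)^2] = -sqrt(2)/4;  [(v - pi/4)^3] = sqrt(2)/12;  [(v - pi/4)^4] = sqrt(2)/48;  [(v - pi/4)^5] = -sqrt(2)/240.

-sqrt(2)*(v - pi/4)^5/240 + sqrt(2)*(v - pi/4)^4/48 + sqrt(2)*(v - pi/4)^3/12 - sqrt(2)*(v - pi/4)^2/4 - sqrt(2)*(v - pi/4)/2 + sqrt(2)/2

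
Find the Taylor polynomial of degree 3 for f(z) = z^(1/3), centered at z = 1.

5*(z - 1)^3/81 - (z - 1)^2/9 + (z - 1)/3 + 1

f(1) = 1
f′(1) = 1/3
f′′(1) = -2/9
f′′′(1) = 10/27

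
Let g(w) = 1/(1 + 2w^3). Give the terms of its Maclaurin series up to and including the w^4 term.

g(0) = 1
g′(0) = 0
g′′(0) = 0
g′′′(0) = -12
g^(4)(0) = 0

1 - 2*w^3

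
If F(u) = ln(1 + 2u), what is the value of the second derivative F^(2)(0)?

-4

From the series, [u^2] F = -2; multiply by 2! = 2 to get -4.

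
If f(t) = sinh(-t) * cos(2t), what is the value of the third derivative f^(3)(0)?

Write out both Maclaurin series and multiply, keeping only the needed powers.
From the series, [t^3] f = 11/6; multiply by 3! = 6 to get 11.

11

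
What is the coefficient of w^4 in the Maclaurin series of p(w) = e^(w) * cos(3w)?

7/6

Take the Cauchy product of the two expansions.
p(0) = 1
p′(0) = 1
p′′(0) = -8
p′′′(0) = -26
p^(4)(0) = 28
Then c_k = p^(k)(0)/k! gives each Taylor coefficient.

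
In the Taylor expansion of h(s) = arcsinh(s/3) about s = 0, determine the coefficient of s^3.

-1/162

Compute the successive derivatives at the expansion point and divide by k!.
h(0) = 0
h′(0) = 1/3
h′′(0) = 0
h′′′(0) = -1/27
Dividing each by k! gives the coefficients c_0, ..., c_3.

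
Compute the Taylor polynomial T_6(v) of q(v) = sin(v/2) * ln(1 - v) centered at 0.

Take the Cauchy product of the two expansions.
q(0) = 0
q′(0) = 0
q′′(0) = -1
q′′′(0) = -3/2
q^(4)(0) = -7/2
q^(5)(0) = -55/4
q^(6)(0) = -1075/16
The Taylor polynomial is Σ q^(k)(0)/k! · v^k.

-215*v^6/2304 - 11*v^5/96 - 7*v^4/48 - v^3/4 - v^2/2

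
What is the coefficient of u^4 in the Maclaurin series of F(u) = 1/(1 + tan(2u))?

Let u equal the inner series; expand the outer function in u and truncate.
[u^0] = 1;  [u^1] = -2;  [u^2] = 4;  [u^3] = -32/3;  [u^4] = 80/3.

80/3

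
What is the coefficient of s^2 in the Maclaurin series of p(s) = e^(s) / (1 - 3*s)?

25/2

Expand 1/(denominator) as a geometric series and multiply by the numerator's series.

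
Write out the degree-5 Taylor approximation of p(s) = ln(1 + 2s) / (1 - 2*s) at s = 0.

Expand 1/(denominator) as a geometric series and multiply by the numerator's series.
[s^0] = 0;  [s^1] = 2;  [s^2] = 2;  [s^3] = 20/3;  [s^4] = 28/3;  [s^5] = 376/15.

376*s^5/15 + 28*s^4/3 + 20*s^3/3 + 2*s^2 + 2*s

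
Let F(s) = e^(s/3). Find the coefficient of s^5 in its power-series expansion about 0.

1/29160

F(0) = 1
F′(0) = 1/3
F′′(0) = 1/9
F′′′(0) = 1/27
F^(4)(0) = 1/81
F^(5)(0) = 1/243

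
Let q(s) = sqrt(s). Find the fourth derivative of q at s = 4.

From the series, [(s - 4)^4] q = -5/16384; multiply by 4! = 24 to get -15/2048.

-15/2048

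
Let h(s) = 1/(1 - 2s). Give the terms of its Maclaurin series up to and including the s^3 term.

8*s^3 + 4*s^2 + 2*s + 1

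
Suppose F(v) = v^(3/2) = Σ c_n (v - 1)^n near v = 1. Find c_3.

Compute the successive derivatives at the expansion point and divide by k!.
F(1) = 1
F′(1) = 3/2
F′′(1) = 3/4
F′′′(1) = -3/8
So c_3 = F′′′(1)/3! = -1/16.

-1/16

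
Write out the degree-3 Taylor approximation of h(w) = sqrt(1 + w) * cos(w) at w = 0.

Write out both Maclaurin series and multiply, keeping only the needed powers.
h(0) = 1
h′(0) = 1/2
h′′(0) = -5/4
h′′′(0) = -9/8
The Taylor polynomial is Σ h^(k)(0)/k! · w^k.

-3*w^3/16 - 5*w^2/8 + w/2 + 1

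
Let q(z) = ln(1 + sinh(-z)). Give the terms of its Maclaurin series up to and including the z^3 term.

-z^3/2 - z^2/2 - z

Let u equal the inner series; expand the outer function in u and truncate.
q(0) = 0
q′(0) = -1
q′′(0) = -1
q′′′(0) = -3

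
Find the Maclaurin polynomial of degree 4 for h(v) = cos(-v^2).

1 - v^4/2

h(0) = 1
h′(0) = 0
h′′(0) = 0
h′′′(0) = 0
h^(4)(0) = -12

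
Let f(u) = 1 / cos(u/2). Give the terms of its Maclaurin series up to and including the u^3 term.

u^2/8 + 1

Divide the numerator series by the denominator series (power-series long division).
f(0) = 1
f′(0) = 0
f′′(0) = 1/4
f′′′(0) = 0
Dividing each by k! gives the coefficients c_0, ..., c_3.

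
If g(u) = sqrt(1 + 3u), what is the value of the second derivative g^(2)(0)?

-9/4

The coefficient of u^2 in the expansion is -9/8, so g′′(0) = 2! * (-9/8) = -9/4.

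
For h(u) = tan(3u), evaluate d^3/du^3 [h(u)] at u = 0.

The coefficient of u^3 in the expansion is 9, so h′′′(0) = 3! * (9) = 54.

54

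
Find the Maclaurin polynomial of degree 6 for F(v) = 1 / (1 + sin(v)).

17*v^6/45 - 61*v^5/120 + 2*v^4/3 - 5*v^3/6 + v^2 - v + 1

Use the geometric series for the reciprocal, then substitute.
[v^0] = 1;  [v^1] = -1;  [v^2] = 1;  [v^3] = -5/6;  [v^4] = 2/3;  [v^5] = -61/120;  [v^6] = 17/45.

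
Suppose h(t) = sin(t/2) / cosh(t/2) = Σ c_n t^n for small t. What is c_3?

-1/12

Divide the numerator series by the denominator series (power-series long division).
[t^0] = 0;  [t^1] = 1/2;  [t^2] = 0;  [t^3] = -1/12.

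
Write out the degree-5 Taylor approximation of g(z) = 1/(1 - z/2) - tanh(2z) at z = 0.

-2033*z^5/480 + z^4/16 + 67*z^3/24 + z^2/4 - 3*z/2 + 1

Combine the two series term by term.
g(0) = 1
g′(0) = -3/2
g′′(0) = 1/2
g′′′(0) = 67/4
g^(4)(0) = 3/2
g^(5)(0) = -2033/4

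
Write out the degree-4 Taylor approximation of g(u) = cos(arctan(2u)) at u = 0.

6*u^4 - 2*u^2 + 1

Plug the Maclaurin series of the inner function into that of the outer and collect terms.
[u^0] = 1;  [u^1] = 0;  [u^2] = -2;  [u^3] = 0;  [u^4] = 6.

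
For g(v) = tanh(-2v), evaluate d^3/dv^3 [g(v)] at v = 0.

16

The coefficient of v^3 in the expansion is 8/3, so g′′′(0) = 3! * (8/3) = 16.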